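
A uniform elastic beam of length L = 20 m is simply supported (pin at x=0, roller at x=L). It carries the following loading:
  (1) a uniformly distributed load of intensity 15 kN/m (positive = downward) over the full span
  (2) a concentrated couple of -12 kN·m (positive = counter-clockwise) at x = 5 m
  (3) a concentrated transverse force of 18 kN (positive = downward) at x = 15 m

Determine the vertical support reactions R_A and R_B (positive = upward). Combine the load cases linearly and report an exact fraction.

Load 1 — uniform load w=15 kN/m over full span:
  R_A = wL/2 = 15·20/2 = 150 kN
  R_B = wL/2 = 15·20/2 = 150 kN
Load 2 — applied couple M₀=-12 kN·m at a=5 m (b=L-a=15):
  R_A = M₀/L = (-12)/20 = -3/5 kN
  R_B = -M₀/L = -(-12)/20 = 3/5 kN
Load 3 — point force P=18 kN at a=15 m (b=L-a=5):
  R_A = Pb/L = 18·5/20 = 9/2 kN
  R_B = Pa/L = 18·15/20 = 27/2 kN
Superposition: R_A = 1539/10 kN, R_B = 1641/10 kN

R_A = 1539/10 kN, R_B = 1641/10 kN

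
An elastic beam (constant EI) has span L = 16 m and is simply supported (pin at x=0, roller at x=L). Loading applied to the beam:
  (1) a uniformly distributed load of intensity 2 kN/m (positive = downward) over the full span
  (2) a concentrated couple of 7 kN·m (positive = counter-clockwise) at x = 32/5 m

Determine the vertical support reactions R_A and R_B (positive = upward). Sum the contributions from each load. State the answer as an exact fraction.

Load 1 — uniform load w=2 kN/m over full span:
  R_A = wL/2 = 2·16/2 = 16 kN
  R_B = wL/2 = 2·16/2 = 16 kN
Load 2 — applied couple M₀=7 kN·m at a=32/5 m (b=L-a=48/5):
  R_A = M₀/L = 7/16 kN
  R_B = -M₀/L = -7/16 kN
Superposition: R_A = 263/16 kN, R_B = 249/16 kN

R_A = 263/16 kN, R_B = 249/16 kN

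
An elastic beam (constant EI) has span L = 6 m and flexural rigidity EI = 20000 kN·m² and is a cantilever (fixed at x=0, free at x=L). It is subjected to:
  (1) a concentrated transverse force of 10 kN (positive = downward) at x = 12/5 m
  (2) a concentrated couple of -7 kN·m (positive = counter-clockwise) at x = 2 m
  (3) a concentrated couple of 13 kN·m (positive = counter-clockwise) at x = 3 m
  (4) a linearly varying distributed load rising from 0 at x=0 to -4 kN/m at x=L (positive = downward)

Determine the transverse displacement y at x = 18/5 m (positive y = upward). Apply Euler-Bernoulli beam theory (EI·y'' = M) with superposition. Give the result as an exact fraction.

Load 1 — point force P=10 kN at a=12/5 m (b=L-a=18/5):
  y_1 = -Pa²(3x-a)/(6EI)  [x>a] = -10·(12/5)²·(3·(18/5)-(12/5))/(6·20000) = -63/15625 m
Load 2 — applied couple M₀=-7 kN·m at a=2 m (b=L-a=4):
  y_2 = M₀a(2x-a)/(2EI)  [x>a] = (-7)·2·(2·(18/5)-2)/(2·20000) = -91/50000 m
Load 3 — applied couple M₀=13 kN·m at a=3 m (b=L-a=3):
  y_3 = M₀a(2x-a)/(2EI)  [x>a] = 13·3·(2·(18/5)-3)/(2·20000) = 819/200000 m
Load 4 — triangular load w₀=-4 kN/m (0→w₀ over full span):
  y_4 = (w₀Lx³/12-w₀L²x²/6-w₀x⁵/(120L))/EI = ((-4)·6·(18/5)³/12-(-4)·6²·(18/5)²/6-(-4)·(18/5)⁵/(120·6))/20000 = 431811/39062500 m
Superposition: y = Σ y_i = 5810851/625000000 m ≈ 0.009297 m

y(18/5) = 5810851/625000000 m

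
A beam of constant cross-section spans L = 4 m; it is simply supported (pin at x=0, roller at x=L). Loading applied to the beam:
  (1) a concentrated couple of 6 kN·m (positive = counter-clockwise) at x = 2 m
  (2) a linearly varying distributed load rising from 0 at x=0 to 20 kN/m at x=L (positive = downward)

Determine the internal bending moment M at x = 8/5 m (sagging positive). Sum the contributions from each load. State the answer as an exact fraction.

M(8/5) = 508/25 kN·m

Load 1 — applied couple M₀=6 kN·m at a=2 m (b=L-a=2):
  M_1 = M₀x/L  [x≤a] = 6·(8/5)/4 = 12/5 kN·m
Load 2 — triangular load w₀=20 kN/m (0→w₀ over full span):
  M_2 = w₀Lx/6 - w₀x³/(6L) = 20·4·(8/5)/6 - 20·(8/5)³/(6·4) = 448/25 kN·m
Superposition: M = Σ M_i = 508/25 kN·m ≈ 20.320000 kN·m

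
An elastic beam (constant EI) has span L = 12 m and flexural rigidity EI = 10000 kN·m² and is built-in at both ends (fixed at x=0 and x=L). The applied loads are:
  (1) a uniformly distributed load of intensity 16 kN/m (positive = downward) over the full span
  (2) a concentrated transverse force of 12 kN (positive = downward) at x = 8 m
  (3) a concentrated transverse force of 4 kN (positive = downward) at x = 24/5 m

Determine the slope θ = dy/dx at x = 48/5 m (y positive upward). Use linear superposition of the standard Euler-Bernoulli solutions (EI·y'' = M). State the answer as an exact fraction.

θ(48/5) = 49568/1953125 rad

Load 1 — uniform load w=16 kN/m over full span:
  θ_1 = -wx(L-x)(L-2x)/(12EI) = -16·(48/5)·(12-(48/5))·(12-2·(48/5))/(12·10000) = 1728/78125 rad
Load 2 — point force P=12 kN at a=8 m (b=L-a=4):
  θ_2 = Pa²(L-x)(2bL-(3b+a)(L-x))/(2L³EI)  [x>a] = 12·8²·(12-(48/5))·(2·4·12-(3·4+8)·(12-(48/5)))/(2·12³·10000) = 8/3125 rad
Load 3 — point force P=4 kN at a=24/5 m (b=L-a=36/5):
  θ_3 = Pa²(L-x)(2bL-(3b+a)(L-x))/(2L³EI)  [x>a] = 4·(24/5)²·(12-(48/5))·(2·(36/5)·12-(3·(36/5)+(24/5))·(12-(48/5)))/(2·12³·10000) = 1368/1953125 rad
Superposition: θ = Σ θ_i = 49568/1953125 rad ≈ 0.025379 rad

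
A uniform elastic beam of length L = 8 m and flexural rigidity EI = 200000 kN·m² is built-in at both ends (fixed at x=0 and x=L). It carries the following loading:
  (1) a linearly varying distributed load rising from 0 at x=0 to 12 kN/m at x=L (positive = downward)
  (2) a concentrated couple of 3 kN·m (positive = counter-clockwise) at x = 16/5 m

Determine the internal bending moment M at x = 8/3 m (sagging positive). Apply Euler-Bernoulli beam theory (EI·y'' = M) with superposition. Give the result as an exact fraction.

M(8/3) = 6169/675 kN·m

Load 1 — triangular load w₀=12 kN/m (0→w₀ over full span):
  M_1 = 3w₀Lx/20 - w₀L²/30 - w₀x³/(6L) = 3·12·8·(8/3)/20 - 12·8²/30 - 12·(8/3)³/(6·8) = 1088/135 kN·m
Load 2 — applied couple M₀=3 kN·m at a=16/5 m (b=L-a=24/5):
  M_2 = R_Ax - M_A  [x≤a] with R_A=27/50, M_A=9/25 = (27/50)·(8/3) - (9/25) = 27/25 kN·m
Superposition: M = Σ M_i = 6169/675 kN·m ≈ 9.139259 kN·m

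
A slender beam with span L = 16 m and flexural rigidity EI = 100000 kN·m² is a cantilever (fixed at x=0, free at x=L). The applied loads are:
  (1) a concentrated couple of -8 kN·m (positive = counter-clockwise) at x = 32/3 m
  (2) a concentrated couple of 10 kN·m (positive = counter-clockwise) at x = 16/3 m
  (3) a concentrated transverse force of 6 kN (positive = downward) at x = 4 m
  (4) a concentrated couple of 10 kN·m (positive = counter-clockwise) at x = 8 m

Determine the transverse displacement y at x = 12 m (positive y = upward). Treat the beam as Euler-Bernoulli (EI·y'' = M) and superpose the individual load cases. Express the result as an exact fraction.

y(12) = 16/28125 m

Load 1 — applied couple M₀=-8 kN·m at a=32/3 m (b=L-a=16/3):
  y_1 = M₀a(2x-a)/(2EI)  [x>a] = (-8)·(32/3)·(2·12-(32/3))/(2·100000) = -32/5625 m
Load 2 — applied couple M₀=10 kN·m at a=16/3 m (b=L-a=32/3):
  y_2 = M₀a(2x-a)/(2EI)  [x>a] = 10·(16/3)·(2·12-(16/3))/(2·100000) = 28/5625 m
Load 3 — point force P=6 kN at a=4 m (b=L-a=12):
  y_3 = -Pa²(3x-a)/(6EI)  [x>a] = -6·4²·(3·12-4)/(6·100000) = -16/3125 m
Load 4 — applied couple M₀=10 kN·m at a=8 m (b=L-a=8):
  y_4 = M₀a(2x-a)/(2EI)  [x>a] = 10·8·(2·12-8)/(2·100000) = 4/625 m
Superposition: y = Σ y_i = 16/28125 m ≈ 0.000569 m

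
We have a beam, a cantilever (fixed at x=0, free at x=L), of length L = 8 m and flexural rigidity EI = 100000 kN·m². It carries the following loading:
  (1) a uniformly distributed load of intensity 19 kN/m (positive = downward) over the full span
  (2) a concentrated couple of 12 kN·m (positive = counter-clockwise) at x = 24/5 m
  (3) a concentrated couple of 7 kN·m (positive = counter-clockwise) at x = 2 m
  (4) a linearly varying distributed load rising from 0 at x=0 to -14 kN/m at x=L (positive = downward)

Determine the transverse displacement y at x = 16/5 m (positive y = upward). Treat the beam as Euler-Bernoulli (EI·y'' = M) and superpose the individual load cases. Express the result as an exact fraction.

y(16/5) = -24501037/2343750000 m

Load 1 — uniform load w=19 kN/m over full span:
  y_1 = -wx²(x²-4Lx+6L²)/(24EI) = -19·(16/5)²·((16/5)²-4·8·(16/5)+6·8²)/(24·100000) = -46208/1953125 m
Load 2 — applied couple M₀=12 kN·m at a=24/5 m (b=L-a=16/5):
  y_2 = M₀x²/(2EI)  [x≤a] = 12·(16/5)²/(2·100000) = 48/78125 m
Load 3 — applied couple M₀=7 kN·m at a=2 m (b=L-a=6):
  y_3 = M₀a(2x-a)/(2EI)  [x>a] = 7·2·(2·(16/5)-2)/(2·100000) = 77/250000 m
Load 4 — triangular load w₀=-14 kN/m (0→w₀ over full span):
  y_4 = (w₀Lx³/12-w₀L²x²/6-w₀x⁵/(120L))/EI = ((-14)·8·(16/5)³/12-(-14)·8²·(16/5)²/6-(-14)·(16/5)⁵/(120·8))/100000 = 1799168/146484375 m
Superposition: y = Σ y_i = -24501037/2343750000 m ≈ -0.010454 m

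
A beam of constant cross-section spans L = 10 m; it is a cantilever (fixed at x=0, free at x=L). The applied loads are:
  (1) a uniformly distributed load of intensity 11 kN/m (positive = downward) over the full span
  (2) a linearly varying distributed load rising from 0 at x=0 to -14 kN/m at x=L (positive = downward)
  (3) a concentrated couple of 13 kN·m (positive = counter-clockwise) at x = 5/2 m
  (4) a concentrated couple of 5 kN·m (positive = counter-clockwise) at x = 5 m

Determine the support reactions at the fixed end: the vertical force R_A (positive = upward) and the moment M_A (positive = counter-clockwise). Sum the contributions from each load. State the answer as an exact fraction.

R_A = 40 kN, M_A = 196/3 kN·m

Load 1 — uniform load w=11 kN/m over full span:
  R_A = wL = 11·10 = 110 kN
  M_A = wL²/2 = 11·10²/2 = 550 kN·m
Load 2 — triangular load w₀=-14 kN/m (0→w₀ over full span):
  R_A = w₀L/2 = (-14)·10/2 = -70 kN
  M_A = w₀L²/3 = (-14)·10²/3 = -1400/3 kN·m
Load 3 — applied couple M₀=13 kN·m at a=5/2 m (b=L-a=15/2):
  R_A = 0 kN
  M_A = -M₀ = -13 kN·m
Load 4 — applied couple M₀=5 kN·m at a=5 m (b=L-a=5):
  R_A = 0 kN
  M_A = -M₀ = -5 kN·m
Superposition: R_A = 40 kN, M_A = 196/3 kN·m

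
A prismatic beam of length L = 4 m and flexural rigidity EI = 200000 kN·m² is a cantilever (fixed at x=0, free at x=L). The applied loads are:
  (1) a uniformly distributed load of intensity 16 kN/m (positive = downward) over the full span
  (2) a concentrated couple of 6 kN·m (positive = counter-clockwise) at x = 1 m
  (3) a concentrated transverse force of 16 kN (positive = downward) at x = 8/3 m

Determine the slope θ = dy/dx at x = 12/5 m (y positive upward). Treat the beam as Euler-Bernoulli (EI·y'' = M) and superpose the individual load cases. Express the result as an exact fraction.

Load 1 — uniform load w=16 kN/m over full span:
  θ_1 = -wx(x²-3Lx+3L²)/(6EI) = -16·(12/5)·((12/5)²-3·4·(12/5)+3·4²)/(6·200000) = -312/390625 rad
Load 2 — applied couple M₀=6 kN·m at a=1 m (b=L-a=3):
  θ_2 = M₀a/EI  [x>a] = 6·1/200000 = 3/100000 rad
Load 3 — point force P=16 kN at a=8/3 m (b=L-a=4/3):
  θ_3 = -Px(2a-x)/(2EI)  [x≤a] = -16·(12/5)·(2·(8/3)-(12/5))/(2·200000) = -22/78125 rad
Superposition: θ = Σ θ_i = -13129/12500000 rad ≈ -0.001050 rad

θ(12/5) = -13129/12500000 rad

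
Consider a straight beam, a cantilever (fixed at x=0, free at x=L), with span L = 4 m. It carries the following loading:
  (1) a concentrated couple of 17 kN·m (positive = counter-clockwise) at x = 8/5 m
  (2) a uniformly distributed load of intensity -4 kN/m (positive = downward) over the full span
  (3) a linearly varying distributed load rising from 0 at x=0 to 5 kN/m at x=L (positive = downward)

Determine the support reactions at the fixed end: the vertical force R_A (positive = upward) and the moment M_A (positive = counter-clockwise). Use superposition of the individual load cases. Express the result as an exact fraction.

Load 1 — applied couple M₀=17 kN·m at a=8/5 m (b=L-a=12/5):
  R_A = 0 kN
  M_A = -M₀ = -17 kN·m
Load 2 — uniform load w=-4 kN/m over full span:
  R_A = wL = (-4)·4 = -16 kN
  M_A = wL²/2 = (-4)·4²/2 = -32 kN·m
Load 3 — triangular load w₀=5 kN/m (0→w₀ over full span):
  R_A = w₀L/2 = 5·4/2 = 10 kN
  M_A = w₀L²/3 = 5·4²/3 = 80/3 kN·m
Superposition: R_A = -6 kN, M_A = -67/3 kN·m

R_A = -6 kN, M_A = -67/3 kN·m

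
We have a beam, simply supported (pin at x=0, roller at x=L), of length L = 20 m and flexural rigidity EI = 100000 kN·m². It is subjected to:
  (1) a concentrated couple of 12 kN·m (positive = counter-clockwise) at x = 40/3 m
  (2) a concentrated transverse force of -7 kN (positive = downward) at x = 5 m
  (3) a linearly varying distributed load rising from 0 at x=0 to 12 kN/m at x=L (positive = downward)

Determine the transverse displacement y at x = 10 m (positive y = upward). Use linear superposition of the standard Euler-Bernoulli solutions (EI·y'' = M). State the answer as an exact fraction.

Load 1 — applied couple M₀=12 kN·m at a=40/3 m (b=L-a=20/3):
  y_1 = (M₀x³/(6L)+C₁x)/EI  [x≤a] with C₁=M₀(3b²-L²)/(6L)=-80/3 = (12·10³/(6·20)+(-80/3)·10)/100000 = -1/600 m
Load 2 — point force P=-7 kN at a=5 m (b=L-a=15):
  y_2 = -Pa(L-x)(2Lx-a²-x²)/(6LEI)  [x>a] = -(-7)·5·(20-10)·(2·20·10-5²-10²)/(6·20·100000) = 77/9600 m
Load 3 — triangular load w₀=12 kN/m (0→w₀ over full span):
  y_3 = -w₀x(7L⁴-10L²x²+3x⁴)/(360LEI) = -12·10·(7·20⁴-10·20²·10²+3·10⁴)/(360·20·100000) = -1/8 m
Superposition: y = Σ y_i = -1139/9600 m ≈ -0.118646 m

y(10) = -1139/9600 m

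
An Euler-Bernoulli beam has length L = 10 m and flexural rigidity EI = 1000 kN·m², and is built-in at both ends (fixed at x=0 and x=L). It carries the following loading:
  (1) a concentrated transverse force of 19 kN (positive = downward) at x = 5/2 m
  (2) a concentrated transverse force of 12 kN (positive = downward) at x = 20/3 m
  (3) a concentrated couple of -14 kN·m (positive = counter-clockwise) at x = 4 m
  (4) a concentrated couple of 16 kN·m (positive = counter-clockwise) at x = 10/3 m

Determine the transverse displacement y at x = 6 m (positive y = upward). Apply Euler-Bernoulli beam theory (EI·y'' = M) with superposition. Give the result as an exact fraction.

y(6) = -369037/4500000 m

Load 1 — point force P=19 kN at a=5/2 m (b=L-a=15/2):
  y_1 = -Pa²(L-x)²(3bL-(3b+a)(L-x))/(6L³EI)  [x>a] = -19·(5/2)²·(10-6)²·(3·(15/2)·10-(3·(15/2)+(5/2))·(10-6))/(6·10³·1000) = -19/480 m
Load 2 — point force P=12 kN at a=20/3 m (b=L-a=10/3):
  y_2 = -Pb²x²(3aL-(3a+b)x)/(6L³EI)  [x≤a] = -12·(10/3)²·6²·(3·(20/3)·10-(3·(20/3)+(10/3))·6)/(6·10³·1000) = -6/125 m
Load 3 — applied couple M₀=-14 kN·m at a=4 m (b=L-a=6):
  y_3 = (R_Ax³/6 - M_Ax²/2 - M₀(x-a)²/2)/EI  [x>a] with R_A=-252/125, M_A=-42/25 = ((-252/125)·6³/6 - (-42/25)·6²/2 - (-14)·(6-4)²/2)/1000 = -224/15625 m
Load 4 — applied couple M₀=16 kN·m at a=10/3 m (b=L-a=20/3):
  y_4 = (R_Ax³/6 - M_Ax²/2 - M₀(x-a)²/2)/EI  [x>a] with R_A=32/15, M_A=0 = ((32/15)·6³/6 - 0·6²/2 - 16·(6-(10/3))²/2)/1000 = 112/5625 m
Superposition: y = Σ y_i = -369037/4500000 m ≈ -0.082008 m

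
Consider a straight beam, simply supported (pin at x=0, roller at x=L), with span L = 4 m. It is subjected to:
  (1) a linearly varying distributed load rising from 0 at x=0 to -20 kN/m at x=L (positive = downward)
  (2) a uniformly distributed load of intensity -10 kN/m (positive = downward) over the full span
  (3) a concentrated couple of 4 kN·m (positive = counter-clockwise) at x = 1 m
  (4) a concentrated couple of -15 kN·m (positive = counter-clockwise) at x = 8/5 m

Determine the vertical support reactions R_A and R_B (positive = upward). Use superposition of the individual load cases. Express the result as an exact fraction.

R_A = -433/12 kN, R_B = -527/12 kN

Load 1 — triangular load w₀=-20 kN/m (0→w₀ over full span):
  R_A = w₀L/6 = (-20)·4/6 = -40/3 kN
  R_B = w₀L/3 = (-20)·4/3 = -80/3 kN
Load 2 — uniform load w=-10 kN/m over full span:
  R_A = wL/2 = (-10)·4/2 = -20 kN
  R_B = wL/2 = (-10)·4/2 = -20 kN
Load 3 — applied couple M₀=4 kN·m at a=1 m (b=L-a=3):
  R_A = M₀/L = 4/4 = 1 kN
  R_B = -M₀/L = -4/4 = -1 kN
Load 4 — applied couple M₀=-15 kN·m at a=8/5 m (b=L-a=12/5):
  R_A = M₀/L = (-15)/4 = -15/4 kN
  R_B = -M₀/L = -(-15)/4 = 15/4 kN
Superposition: R_A = -433/12 kN, R_B = -527/12 kN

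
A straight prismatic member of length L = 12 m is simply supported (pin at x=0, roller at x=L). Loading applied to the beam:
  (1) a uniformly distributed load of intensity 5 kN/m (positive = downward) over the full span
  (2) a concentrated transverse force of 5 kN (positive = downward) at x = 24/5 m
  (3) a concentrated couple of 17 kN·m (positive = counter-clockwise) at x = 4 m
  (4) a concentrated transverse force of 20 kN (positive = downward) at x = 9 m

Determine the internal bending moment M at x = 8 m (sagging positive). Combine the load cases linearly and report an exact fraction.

Load 1 — uniform load w=5 kN/m over full span:
  M_1 = wx(L-x)/2 = 5·8·(12-8)/2 = 80 kN·m
Load 2 — point force P=5 kN at a=24/5 m (b=L-a=36/5):
  M_2 = Pa(L-x)/L  [x>a] = 5·(24/5)·(12-8)/12 = 8 kN·m
Load 3 — applied couple M₀=17 kN·m at a=4 m (b=L-a=8):
  M_3 = M₀x/L - M₀  [x>a] = 17·8/12 - 17 = -17/3 kN·m
Load 4 — point force P=20 kN at a=9 m (b=L-a=3):
  M_4 = Pbx/L  [x≤a] = 20·3·8/12 = 40 kN·m
Superposition: M = Σ M_i = 367/3 kN·m ≈ 122.333333 kN·m

M(8) = 367/3 kN·m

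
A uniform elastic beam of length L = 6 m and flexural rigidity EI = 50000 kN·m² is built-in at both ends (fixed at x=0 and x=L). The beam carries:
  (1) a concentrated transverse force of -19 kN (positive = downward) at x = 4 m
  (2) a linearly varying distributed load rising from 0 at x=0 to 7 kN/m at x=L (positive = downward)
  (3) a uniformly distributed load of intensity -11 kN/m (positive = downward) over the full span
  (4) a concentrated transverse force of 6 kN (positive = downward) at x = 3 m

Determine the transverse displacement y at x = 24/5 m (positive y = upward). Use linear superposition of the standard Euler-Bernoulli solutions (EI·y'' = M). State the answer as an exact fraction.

y(24/5) = 727409/2343750000 m

Load 1 — point force P=-19 kN at a=4 m (b=L-a=2):
  y_1 = -Pa²(L-x)²(3bL-(3b+a)(L-x))/(6L³EI)  [x>a] = -(-19)·4²·(6-(24/5))²·(3·2·6-(3·2+4)·(6-(24/5)))/(6·6³·50000) = 38/234375 m
Load 2 — triangular load w₀=7 kN/m (0→w₀ over full span):
  y_2 = -w₀x²(L-x)²(x+2L)/(120LEI) = -7·(24/5)²·(6-(24/5))²·((24/5)+2·6)/(120·6·50000) = -5292/48828125 m
Load 3 — uniform load w=-11 kN/m over full span:
  y_3 = -wx²(L-x)²/(24EI) = -(-11)·(24/5)²·(6-(24/5))²/(24·50000) = 594/1953125 m
Load 4 — point force P=6 kN at a=3 m (b=L-a=3):
  y_4 = -Pa²(L-x)²(3bL-(3b+a)(L-x))/(6L³EI)  [x>a] = -6·3²·(6-(24/5))²·(3·3·6-(3·3+3)·(6-(24/5)))/(6·6³·50000) = -297/6250000 m
Superposition: y = Σ y_i = 727409/2343750000 m ≈ 0.000310 m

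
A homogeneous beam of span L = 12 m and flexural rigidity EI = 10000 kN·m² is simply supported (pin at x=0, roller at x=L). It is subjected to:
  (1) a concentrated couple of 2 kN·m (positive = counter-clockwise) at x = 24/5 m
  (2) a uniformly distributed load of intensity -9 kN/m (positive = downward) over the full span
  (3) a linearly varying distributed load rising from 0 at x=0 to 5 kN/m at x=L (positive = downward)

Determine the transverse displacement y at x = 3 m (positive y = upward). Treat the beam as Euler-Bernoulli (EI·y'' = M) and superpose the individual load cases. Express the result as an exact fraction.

Load 1 — applied couple M₀=2 kN·m at a=24/5 m (b=L-a=36/5):
  y_1 = (M₀x³/(6L)+C₁x)/EI  [x≤a] with C₁=M₀(3b²-L²)/(6L)=8/25 = (2·3³/(6·12)+(8/25)·3)/10000 = 171/1000000 m
Load 2 — uniform load w=-9 kN/m over full span:
  y_2 = -wx(L³-2Lx²+x³)/(24EI) = -(-9)·3·(12³-2·12·3²+3³)/(24·10000) = 13851/80000 m
Load 3 — triangular load w₀=5 kN/m (0→w₀ over full span):
  y_3 = -w₀x(7L⁴-10L²x²+3x⁴)/(360LEI) = -5·3·(7·12⁴-10·12²·3²+3·3⁴)/(360·12·10000) = -2943/64000 m
Superposition: y = Σ y_i = 1018593/8000000 m ≈ 0.127324 m

y(3) = 1018593/8000000 m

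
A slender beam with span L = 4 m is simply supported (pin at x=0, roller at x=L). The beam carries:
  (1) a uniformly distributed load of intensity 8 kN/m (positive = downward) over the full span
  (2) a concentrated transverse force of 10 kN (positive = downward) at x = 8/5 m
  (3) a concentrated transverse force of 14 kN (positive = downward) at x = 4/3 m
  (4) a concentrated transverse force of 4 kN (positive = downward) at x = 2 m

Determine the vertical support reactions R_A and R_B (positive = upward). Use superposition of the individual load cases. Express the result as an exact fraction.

R_A = 100/3 kN, R_B = 80/3 kN

Load 1 — uniform load w=8 kN/m over full span:
  R_A = wL/2 = 8·4/2 = 16 kN
  R_B = wL/2 = 8·4/2 = 16 kN
Load 2 — point force P=10 kN at a=8/5 m (b=L-a=12/5):
  R_A = Pb/L = 10·(12/5)/4 = 6 kN
  R_B = Pa/L = 10·(8/5)/4 = 4 kN
Load 3 — point force P=14 kN at a=4/3 m (b=L-a=8/3):
  R_A = Pb/L = 14·(8/3)/4 = 28/3 kN
  R_B = Pa/L = 14·(4/3)/4 = 14/3 kN
Load 4 — point force P=4 kN at a=2 m (b=L-a=2):
  R_A = Pb/L = 4·2/4 = 2 kN
  R_B = Pa/L = 4·2/4 = 2 kN
Superposition: R_A = 100/3 kN, R_B = 80/3 kN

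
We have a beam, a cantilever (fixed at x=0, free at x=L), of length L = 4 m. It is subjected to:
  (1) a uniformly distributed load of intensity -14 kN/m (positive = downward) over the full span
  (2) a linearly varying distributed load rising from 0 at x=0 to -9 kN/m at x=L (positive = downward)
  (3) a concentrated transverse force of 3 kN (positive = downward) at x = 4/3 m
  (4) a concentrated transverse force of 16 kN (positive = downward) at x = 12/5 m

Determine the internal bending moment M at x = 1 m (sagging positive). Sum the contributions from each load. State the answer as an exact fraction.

M(1) = 2799/40 kN·m

Load 1 — uniform load w=-14 kN/m over full span:
  M_1 = -w(L-x)²/2 = -(-14)·(4-1)²/2 = 63 kN·m
Load 2 — triangular load w₀=-9 kN/m (0→w₀ over full span):
  M_2 = w₀Lx/2 - w₀L²/3 - w₀x³/(6L) = (-9)·4·1/2 - (-9)·4²/3 - (-9)·1³/(6·4) = 243/8 kN·m
Load 3 — point force P=3 kN at a=4/3 m (b=L-a=8/3):
  M_3 = -P(a-x)  [x≤a] = -3·((4/3)-1) = -1 kN·m
Load 4 — point force P=16 kN at a=12/5 m (b=L-a=8/5):
  M_4 = -P(a-x)  [x≤a] = -16·((12/5)-1) = -112/5 kN·m
Superposition: M = Σ M_i = 2799/40 kN·m ≈ 69.975000 kN·m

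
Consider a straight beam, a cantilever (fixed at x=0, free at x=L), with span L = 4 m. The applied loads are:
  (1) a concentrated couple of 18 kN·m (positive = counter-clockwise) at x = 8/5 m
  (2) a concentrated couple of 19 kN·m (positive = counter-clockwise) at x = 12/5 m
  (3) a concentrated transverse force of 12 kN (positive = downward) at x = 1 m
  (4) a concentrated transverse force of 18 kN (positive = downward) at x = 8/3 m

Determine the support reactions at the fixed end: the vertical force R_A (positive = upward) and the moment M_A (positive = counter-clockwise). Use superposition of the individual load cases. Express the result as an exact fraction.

R_A = 30 kN, M_A = 23 kN·m

Load 1 — applied couple M₀=18 kN·m at a=8/5 m (b=L-a=12/5):
  R_A = 0 kN
  M_A = -M₀ = -18 kN·m
Load 2 — applied couple M₀=19 kN·m at a=12/5 m (b=L-a=8/5):
  R_A = 0 kN
  M_A = -M₀ = -19 kN·m
Load 3 — point force P=12 kN at a=1 m (b=L-a=3):
  R_A = P = 12 kN
  M_A = Pa = 12·1 = 12 kN·m
Load 4 — point force P=18 kN at a=8/3 m (b=L-a=4/3):
  R_A = P = 18 kN
  M_A = Pa = 18·(8/3) = 48 kN·m
Superposition: R_A = 30 kN, M_A = 23 kN·m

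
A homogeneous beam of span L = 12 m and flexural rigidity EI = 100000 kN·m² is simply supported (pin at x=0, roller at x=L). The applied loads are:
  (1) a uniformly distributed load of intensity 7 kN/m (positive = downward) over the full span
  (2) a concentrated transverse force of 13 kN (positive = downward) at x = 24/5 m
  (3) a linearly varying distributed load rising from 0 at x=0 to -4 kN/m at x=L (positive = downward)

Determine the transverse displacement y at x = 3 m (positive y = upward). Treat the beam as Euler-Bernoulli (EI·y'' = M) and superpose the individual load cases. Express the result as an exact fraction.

Load 1 — uniform load w=7 kN/m over full span:
  y_1 = -wx(L³-2Lx²+x³)/(24EI) = -7·3·(12³-2·12·3²+3³)/(24·100000) = -10773/800000 m
Load 2 — point force P=13 kN at a=24/5 m (b=L-a=36/5):
  y_2 = -Pbx(L²-b²-x²)/(6LEI)  [x≤a] = -13·(36/5)·3·(12²-(36/5)²-3²)/(6·12·100000) = -81081/25000000 m
Load 3 — triangular load w₀=-4 kN/m (0→w₀ over full span):
  y_3 = -w₀x(7L⁴-10L²x²+3x⁴)/(360LEI) = -(-4)·3·(7·12⁴-10·12²·3²+3·3⁴)/(360·12·100000) = 2943/800000 m
Superposition: y = Σ y_i = -651537/50000000 m ≈ -0.013031 m

y(3) = -651537/50000000 m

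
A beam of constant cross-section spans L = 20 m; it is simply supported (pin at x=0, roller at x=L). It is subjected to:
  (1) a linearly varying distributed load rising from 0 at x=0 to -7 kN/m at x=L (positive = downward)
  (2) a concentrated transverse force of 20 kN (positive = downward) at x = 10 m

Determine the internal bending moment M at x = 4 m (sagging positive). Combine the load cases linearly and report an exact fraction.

M(4) = -248/5 kN·m

Load 1 — triangular load w₀=-7 kN/m (0→w₀ over full span):
  M_1 = w₀Lx/6 - w₀x³/(6L) = (-7)·20·4/6 - (-7)·4³/(6·20) = -448/5 kN·m
Load 2 — point force P=20 kN at a=10 m (b=L-a=10):
  M_2 = Pbx/L  [x≤a] = 20·10·4/20 = 40 kN·m
Superposition: M = Σ M_i = -248/5 kN·m ≈ -49.600000 kN·m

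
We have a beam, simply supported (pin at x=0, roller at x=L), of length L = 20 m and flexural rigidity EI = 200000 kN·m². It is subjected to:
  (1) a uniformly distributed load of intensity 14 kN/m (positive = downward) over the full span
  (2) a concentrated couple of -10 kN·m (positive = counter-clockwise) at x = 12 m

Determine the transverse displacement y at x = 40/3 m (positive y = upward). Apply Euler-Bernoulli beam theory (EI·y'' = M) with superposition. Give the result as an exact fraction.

y(40/3) = -76871/607500 m

Load 1 — uniform load w=14 kN/m over full span:
  y_1 = -wx(L³-2Lx²+x³)/(24EI) = -14·(40/3)·(20³-2·20·(40/3)²+(40/3)³)/(24·200000) = -154/1215 m
Load 2 — applied couple M₀=-10 kN·m at a=12 m (b=L-a=8):
  y_2 = (M₀x³/(6L)-M₀(x-a)²/2+C₁x)/EI  [x>a] with C₁=M₀(3b²-L²)/(6L)=52/3 = ((-10)·(40/3)³/(6·20)-(-10)·((40/3)-12)²/2+(52/3)·(40/3))/200000 = 43/202500 m
Superposition: y = Σ y_i = -76871/607500 m ≈ -0.126537 m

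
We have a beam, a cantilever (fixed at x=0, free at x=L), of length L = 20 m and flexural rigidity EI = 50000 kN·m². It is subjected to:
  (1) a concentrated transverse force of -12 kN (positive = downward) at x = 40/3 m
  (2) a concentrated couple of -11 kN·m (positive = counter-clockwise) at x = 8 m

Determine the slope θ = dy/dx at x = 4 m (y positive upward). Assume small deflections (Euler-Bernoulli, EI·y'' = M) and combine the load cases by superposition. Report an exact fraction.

θ(4) = 1/100 rad

Load 1 — point force P=-12 kN at a=40/3 m (b=L-a=20/3):
  θ_1 = -Px(2a-x)/(2EI)  [x≤a] = -(-12)·4·(2·(40/3)-4)/(2·50000) = 34/3125 rad
Load 2 — applied couple M₀=-11 kN·m at a=8 m (b=L-a=12):
  θ_2 = M₀x/EI  [x≤a] = (-11)·4/50000 = -11/12500 rad
Superposition: θ = Σ θ_i = 1/100 rad ≈ 0.010000 rad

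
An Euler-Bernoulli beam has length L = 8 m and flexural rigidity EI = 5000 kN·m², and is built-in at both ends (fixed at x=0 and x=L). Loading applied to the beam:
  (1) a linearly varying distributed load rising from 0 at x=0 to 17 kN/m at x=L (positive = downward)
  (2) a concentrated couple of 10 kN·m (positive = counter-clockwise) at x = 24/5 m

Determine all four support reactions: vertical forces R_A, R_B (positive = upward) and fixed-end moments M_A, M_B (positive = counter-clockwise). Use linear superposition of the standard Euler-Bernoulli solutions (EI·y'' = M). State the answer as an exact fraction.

Load 1 — triangular load w₀=17 kN/m (0→w₀ over full span):
  R_A = 3w₀L/20 = 3·17·8/20 = 102/5 kN
  M_A = w₀L²/30 = 17·8²/30 = 544/15 kN·m
  R_B = 7w₀L/20 = 7·17·8/20 = 238/5 kN
  M_B = -w₀L²/20 = -17·8²/20 = -272/5 kN·m
Load 2 — applied couple M₀=10 kN·m at a=24/5 m (b=L-a=16/5):
  R_A = 6M₀ab/L³ = 6·10·(24/5)·(16/5)/8³ = 9/5 kN
  M_A = M₀b(2a-b)/L² = 10·(16/5)·(2·(24/5)-(16/5))/8² = 16/5 kN·m
  R_B = -6M₀ab/L³ = -6·10·(24/5)·(16/5)/8³ = -9/5 kN
  M_B = M₀a(2b-a)/L² = 10·(24/5)·(2·(16/5)-(24/5))/8² = 6/5 kN·m
Superposition: R_A = 111/5 kN, M_A = 592/15 kN·m, R_B = 229/5 kN, M_B = -266/5 kN·m

R_A = 111/5 kN, M_A = 592/15 kN·m, R_B = 229/5 kN, M_B = -266/5 kN·m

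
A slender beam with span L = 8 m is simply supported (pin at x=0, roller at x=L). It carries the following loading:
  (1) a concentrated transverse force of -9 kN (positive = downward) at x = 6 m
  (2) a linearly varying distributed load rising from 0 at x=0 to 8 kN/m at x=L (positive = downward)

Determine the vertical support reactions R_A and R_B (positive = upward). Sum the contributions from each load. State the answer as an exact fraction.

Load 1 — point force P=-9 kN at a=6 m (b=L-a=2):
  R_A = Pb/L = (-9)·2/8 = -9/4 kN
  R_B = Pa/L = (-9)·6/8 = -27/4 kN
Load 2 — triangular load w₀=8 kN/m (0→w₀ over full span):
  R_A = w₀L/6 = 8·8/6 = 32/3 kN
  R_B = w₀L/3 = 8·8/3 = 64/3 kN
Superposition: R_A = 101/12 kN, R_B = 175/12 kN

R_A = 101/12 kN, R_B = 175/12 kN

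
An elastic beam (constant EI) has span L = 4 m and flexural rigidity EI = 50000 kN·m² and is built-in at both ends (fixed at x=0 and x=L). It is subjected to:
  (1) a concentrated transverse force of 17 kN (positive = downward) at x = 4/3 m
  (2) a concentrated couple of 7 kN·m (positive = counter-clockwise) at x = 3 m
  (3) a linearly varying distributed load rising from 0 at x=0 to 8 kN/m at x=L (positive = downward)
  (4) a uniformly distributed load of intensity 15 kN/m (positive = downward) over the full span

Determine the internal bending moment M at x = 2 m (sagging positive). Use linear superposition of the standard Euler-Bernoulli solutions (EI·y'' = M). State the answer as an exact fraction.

M(2) = 655/36 kN·m

Load 1 — point force P=17 kN at a=4/3 m (b=L-a=8/3):
  M_1 = Pa²(a+3b)(L-x)/L³ - Pa²b/L²  [x>a] = 17·(4/3)²·((4/3)+3·(8/3))·(4-2)/4³ - 17·(4/3)²·(8/3)/4² = 34/9 kN·m
Load 2 — applied couple M₀=7 kN·m at a=3 m (b=L-a=1):
  M_2 = R_Ax - M_A  [x≤a] with R_A=63/32, M_A=35/16 = (63/32)·2 - (35/16) = 7/4 kN·m
Load 3 — triangular load w₀=8 kN/m (0→w₀ over full span):
  M_3 = 3w₀Lx/20 - w₀L²/30 - w₀x³/(6L) = 3·8·4·2/20 - 8·4²/30 - 8·2³/(6·4) = 8/3 kN·m
Load 4 — uniform load w=15 kN/m over full span:
  M_4 = wLx/2 - wL²/12 - wx²/2 = 15·4·2/2 - 15·4²/12 - 15·2²/2 = 10 kN·m
Superposition: M = Σ M_i = 655/36 kN·m ≈ 18.194444 kN·m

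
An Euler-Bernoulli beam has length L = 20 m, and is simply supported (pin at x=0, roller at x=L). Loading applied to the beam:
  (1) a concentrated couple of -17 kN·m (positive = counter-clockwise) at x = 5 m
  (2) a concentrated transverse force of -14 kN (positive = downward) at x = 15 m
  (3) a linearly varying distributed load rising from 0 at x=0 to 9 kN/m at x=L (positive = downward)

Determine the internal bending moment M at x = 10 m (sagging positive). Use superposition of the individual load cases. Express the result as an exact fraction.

M(10) = 397/2 kN·m

Load 1 — applied couple M₀=-17 kN·m at a=5 m (b=L-a=15):
  M_1 = M₀x/L - M₀  [x>a] = (-17)·10/20 - (-17) = 17/2 kN·m
Load 2 — point force P=-14 kN at a=15 m (b=L-a=5):
  M_2 = Pbx/L  [x≤a] = (-14)·5·10/20 = -35 kN·m
Load 3 — triangular load w₀=9 kN/m (0→w₀ over full span):
  M_3 = w₀Lx/6 - w₀x³/(6L) = 9·20·10/6 - 9·10³/(6·20) = 225 kN·m
Superposition: M = Σ M_i = 397/2 kN·m ≈ 198.500000 kN·m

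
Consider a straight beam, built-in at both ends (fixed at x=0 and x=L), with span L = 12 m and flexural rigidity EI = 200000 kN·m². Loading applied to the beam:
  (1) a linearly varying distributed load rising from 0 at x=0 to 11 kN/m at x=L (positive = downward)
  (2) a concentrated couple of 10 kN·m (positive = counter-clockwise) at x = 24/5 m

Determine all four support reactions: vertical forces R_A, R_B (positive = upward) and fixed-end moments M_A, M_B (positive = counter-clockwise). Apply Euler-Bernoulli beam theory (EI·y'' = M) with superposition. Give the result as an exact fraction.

R_A = 21 kN, M_A = 54 kN·m, R_B = 45 kN, M_B = -76 kN·m

Load 1 — triangular load w₀=11 kN/m (0→w₀ over full span):
  R_A = 3w₀L/20 = 3·11·12/20 = 99/5 kN
  M_A = w₀L²/30 = 11·12²/30 = 264/5 kN·m
  R_B = 7w₀L/20 = 7·11·12/20 = 231/5 kN
  M_B = -w₀L²/20 = -11·12²/20 = -396/5 kN·m
Load 2 — applied couple M₀=10 kN·m at a=24/5 m (b=L-a=36/5):
  R_A = 6M₀ab/L³ = 6·10·(24/5)·(36/5)/12³ = 6/5 kN
  M_A = M₀b(2a-b)/L² = 10·(36/5)·(2·(24/5)-(36/5))/12² = 6/5 kN·m
  R_B = -6M₀ab/L³ = -6·10·(24/5)·(36/5)/12³ = -6/5 kN
  M_B = M₀a(2b-a)/L² = 10·(24/5)·(2·(36/5)-(24/5))/12² = 16/5 kN·m
Superposition: R_A = 21 kN, M_A = 54 kN·m, R_B = 45 kN, M_B = -76 kN·m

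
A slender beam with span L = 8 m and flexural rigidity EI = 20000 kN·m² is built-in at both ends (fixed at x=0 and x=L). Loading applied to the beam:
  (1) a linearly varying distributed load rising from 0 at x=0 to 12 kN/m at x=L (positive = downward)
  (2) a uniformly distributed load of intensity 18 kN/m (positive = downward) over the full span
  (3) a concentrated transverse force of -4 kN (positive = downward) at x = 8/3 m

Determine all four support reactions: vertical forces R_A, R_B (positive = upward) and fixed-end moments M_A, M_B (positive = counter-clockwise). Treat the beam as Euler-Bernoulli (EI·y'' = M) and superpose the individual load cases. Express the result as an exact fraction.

R_A = 11264/135 kN, M_A = 15776/135 kN·m, R_B = 14116/135 kN, M_B = -17824/135 kN·m

Load 1 — triangular load w₀=12 kN/m (0→w₀ over full span):
  R_A = 3w₀L/20 = 3·12·8/20 = 72/5 kN
  M_A = w₀L²/30 = 12·8²/30 = 128/5 kN·m
  R_B = 7w₀L/20 = 7·12·8/20 = 168/5 kN
  M_B = -w₀L²/20 = -12·8²/20 = -192/5 kN·m
Load 2 — uniform load w=18 kN/m over full span:
  R_A = wL/2 = 18·8/2 = 72 kN
  M_A = wL²/12 = 18·8²/12 = 96 kN·m
  R_B = wL/2 = 18·8/2 = 72 kN
  M_B = -wL²/12 = -18·8²/12 = -96 kN·m
Load 3 — point force P=-4 kN at a=8/3 m (b=L-a=16/3):
  R_A = Pb²(3a+b)/L³ = (-4)·(16/3)²·(3·(8/3)+(16/3))/8³ = -80/27 kN
  M_A = Pab²/L² = (-4)·(8/3)·(16/3)²/8² = -128/27 kN·m
  R_B = Pa²(a+3b)/L³ = (-4)·(8/3)²·((8/3)+3·(16/3))/8³ = -28/27 kN
  M_B = -Pa²b/L² = -(-4)·(8/3)²·(16/3)/8² = 64/27 kN·m
Superposition: R_A = 11264/135 kN, M_A = 15776/135 kN·m, R_B = 14116/135 kN, M_B = -17824/135 kN·m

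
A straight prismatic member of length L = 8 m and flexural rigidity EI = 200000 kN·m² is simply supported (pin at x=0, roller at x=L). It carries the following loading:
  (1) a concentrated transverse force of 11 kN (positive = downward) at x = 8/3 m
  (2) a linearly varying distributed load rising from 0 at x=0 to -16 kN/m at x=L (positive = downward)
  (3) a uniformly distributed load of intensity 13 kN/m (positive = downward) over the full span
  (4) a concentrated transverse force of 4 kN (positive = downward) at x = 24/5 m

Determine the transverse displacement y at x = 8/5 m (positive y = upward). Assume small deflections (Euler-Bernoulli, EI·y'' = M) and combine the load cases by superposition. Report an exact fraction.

y(8/5) = -5095744/3955078125 m

Load 1 — point force P=11 kN at a=8/3 m (b=L-a=16/3):
  y_1 = -Pbx(L²-b²-x²)/(6LEI)  [x≤a] = -11·(16/3)·(8/5)·(8²-(16/3)²-(8/5)²)/(6·8·200000) = -10208/31640625 m
Load 2 — triangular load w₀=-16 kN/m (0→w₀ over full span):
  y_2 = -w₀x(7L⁴-10L²x²+3x⁴)/(360LEI) = -(-16)·(8/5)·(7·8⁴-10·8²·(8/5)²+3·(8/5)⁴)/(360·8·200000) = 176128/146484375 m
Load 3 — uniform load w=13 kN/m over full span:
  y_3 = -wx(L³-2Lx²+x³)/(24EI) = -13·(8/5)·(8³-2·8·(8/5)²+(8/5)³)/(24·200000) = -12064/5859375 m
Load 4 — point force P=4 kN at a=24/5 m (b=L-a=16/5):
  y_4 = -Pbx(L²-b²-x²)/(6LEI)  [x≤a] = -4·(16/5)·(8/5)·(8²-(16/5)²-(8/5)²)/(6·8·200000) = -128/1171875 m
Superposition: y = Σ y_i = -5095744/3955078125 m ≈ -0.001288 m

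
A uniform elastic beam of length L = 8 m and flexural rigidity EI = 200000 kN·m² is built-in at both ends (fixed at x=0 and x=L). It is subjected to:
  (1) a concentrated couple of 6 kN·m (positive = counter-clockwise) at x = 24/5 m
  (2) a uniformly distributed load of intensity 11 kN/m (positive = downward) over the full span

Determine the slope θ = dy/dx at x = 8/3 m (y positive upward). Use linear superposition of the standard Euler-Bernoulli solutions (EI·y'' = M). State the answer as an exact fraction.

θ(8/3) = -2281/12656250 rad

Load 1 — applied couple M₀=6 kN·m at a=24/5 m (b=L-a=16/5):
  θ_1 = (R_Ax²/2 - M_Ax)/EI  [x≤a] with R_A=27/25, M_A=48/25 = ((27/25)·(8/3)²/2 - (48/25)·(8/3))/200000 = -1/156250 rad
Load 2 — uniform load w=11 kN/m over full span:
  θ_2 = -wx(L-x)(L-2x)/(12EI) = -11·(8/3)·(8-(8/3))·(8-2·(8/3))/(12·200000) = -44/253125 rad
Superposition: θ = Σ θ_i = -2281/12656250 rad ≈ -0.000180 rad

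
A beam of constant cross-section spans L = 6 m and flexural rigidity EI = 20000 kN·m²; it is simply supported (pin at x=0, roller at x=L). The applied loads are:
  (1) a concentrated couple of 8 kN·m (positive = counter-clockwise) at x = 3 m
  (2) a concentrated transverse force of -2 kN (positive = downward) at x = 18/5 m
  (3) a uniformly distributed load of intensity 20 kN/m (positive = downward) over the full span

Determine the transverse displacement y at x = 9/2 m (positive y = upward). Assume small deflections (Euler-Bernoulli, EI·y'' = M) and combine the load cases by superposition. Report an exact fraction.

Load 1 — applied couple M₀=8 kN·m at a=3 m (b=L-a=3):
  y_1 = (M₀x³/(6L)-M₀(x-a)²/2+C₁x)/EI  [x>a] with C₁=M₀(3b²-L²)/(6L)=-2 = (8·(9/2)³/(6·6)-8·((9/2)-3)²/2+(-2)·(9/2))/20000 = 9/80000 m
Load 2 — point force P=-2 kN at a=18/5 m (b=L-a=12/5):
  y_2 = -Pa(L-x)(2Lx-a²-x²)/(6LEI)  [x>a] = -(-2)·(18/5)·(6-(9/2))·(2·6·(9/2)-(18/5)²-(9/2)²)/(6·6·20000) = 6237/20000000 m
Load 3 — uniform load w=20 kN/m over full span:
  y_3 = -wx(L³-2Lx²+x³)/(24EI) = -20·(9/2)·(6³-2·6·(9/2)²+(9/2)³)/(24·20000) = -1539/128000 m
Superposition: y = Σ y_i = -927927/80000000 m ≈ -0.011599 m

y(9/2) = -927927/80000000 m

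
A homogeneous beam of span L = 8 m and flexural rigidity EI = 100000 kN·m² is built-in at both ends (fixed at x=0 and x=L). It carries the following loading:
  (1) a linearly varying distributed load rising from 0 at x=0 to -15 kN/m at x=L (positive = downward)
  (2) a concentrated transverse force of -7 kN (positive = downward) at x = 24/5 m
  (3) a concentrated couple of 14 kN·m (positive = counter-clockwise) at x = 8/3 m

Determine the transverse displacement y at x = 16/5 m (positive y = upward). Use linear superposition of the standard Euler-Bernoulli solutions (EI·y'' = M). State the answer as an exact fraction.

y(16/5) = 140038/146484375 m

Load 1 — triangular load w₀=-15 kN/m (0→w₀ over full span):
  y_1 = -w₀x²(L-x)²(x+2L)/(120LEI) = -(-15)·(16/5)²·(8-(16/5))²·((16/5)+2·8)/(120·8·100000) = 6912/9765625 m
Load 2 — point force P=-7 kN at a=24/5 m (b=L-a=16/5):
  y_2 = -Pb²x²(3aL-(3a+b)x)/(6L³EI)  [x≤a] = -(-7)·(16/5)²·(16/5)²·(3·(24/5)·8-(3·(24/5)+(16/5))·(16/5))/(6·8³·100000) = 20608/146484375 m
Load 3 — applied couple M₀=14 kN·m at a=8/3 m (b=L-a=16/3):
  y_3 = (R_Ax³/6 - M_Ax²/2 - M₀(x-a)²/2)/EI  [x>a] with R_A=7/3, M_A=0 = ((7/3)·(16/5)³/6 - 0·(16/5)²/2 - 14·((16/5)-(8/3))²/2)/100000 = 42/390625 m
Superposition: y = Σ y_i = 140038/146484375 m ≈ 0.000956 m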